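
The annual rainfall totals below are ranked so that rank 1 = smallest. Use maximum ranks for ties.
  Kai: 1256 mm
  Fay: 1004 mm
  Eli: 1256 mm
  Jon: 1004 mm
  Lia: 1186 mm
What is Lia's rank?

Sorted (ascending): 1004, 1004, 1186, 1256, 1256
The 2 values of 1004 occupy positions 1–2 → each gets rank 2.
The 2 values of 1256 occupy positions 4–5 → each gets rank 5.
Lia has value 1186 mm → rank 3.

3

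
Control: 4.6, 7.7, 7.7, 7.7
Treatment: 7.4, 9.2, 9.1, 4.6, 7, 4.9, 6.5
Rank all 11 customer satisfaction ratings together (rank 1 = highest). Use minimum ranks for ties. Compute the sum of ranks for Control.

Sorted (descending): 9.2, 9.1, 7.7, 7.7, 7.7, 7.4, 7, 6.5, 4.9, 4.6, 4.6
The 3 values of 7.7 occupy positions 3–5 → each gets rank 3.
The 2 values of 4.6 occupy positions 10–11 → each gets rank 10.
Control values → pooled ranks: 4.6→10, 7.7→3, 7.7→3, 7.7→3
Rank sum = 10 + 3 + 3 + 3 = 19

19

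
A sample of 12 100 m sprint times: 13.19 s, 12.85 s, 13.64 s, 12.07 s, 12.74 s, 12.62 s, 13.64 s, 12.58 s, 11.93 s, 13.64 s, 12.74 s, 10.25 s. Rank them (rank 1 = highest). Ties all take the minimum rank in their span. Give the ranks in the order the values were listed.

Sorted (descending): 13.64, 13.64, 13.64, 13.19, 12.85, 12.74, 12.74, 12.62, 12.58, 12.07, 11.93, 10.25
The 3 values of 13.64 occupy positions 1–3 → each gets rank 1.
The 2 values of 12.74 occupy positions 6–7 → each gets rank 6.

4, 5, 1, 10, 6, 8, 1, 9, 11, 1, 6, 12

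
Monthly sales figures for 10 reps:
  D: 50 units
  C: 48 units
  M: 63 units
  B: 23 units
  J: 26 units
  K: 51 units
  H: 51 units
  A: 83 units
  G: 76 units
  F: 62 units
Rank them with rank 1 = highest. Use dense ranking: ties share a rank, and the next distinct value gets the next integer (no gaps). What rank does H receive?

Sorted (descending): 83, 76, 63, 62, 51, 51, 50, 48, 26, 23
The 2 values of 51 share dense rank 5.
Remaining distinct values take the next consecutive integers.
H has value 51 units → rank 5.

5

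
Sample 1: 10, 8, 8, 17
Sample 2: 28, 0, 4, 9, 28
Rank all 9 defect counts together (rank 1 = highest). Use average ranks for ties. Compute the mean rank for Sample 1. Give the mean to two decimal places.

5.00

Sorted (descending): 28, 28, 17, 10, 9, 8, 8, 4, 0
The 2 values of 28 occupy positions 1–2 → average rank (1+2)/2 = 1.5.
The 2 values of 8 occupy positions 6–7 → average rank (6+7)/2 = 6.5.
Sample 1 values → pooled ranks: 10→4, 8→6.5, 8→6.5, 17→3
Mean rank = (4 + 6.5 + 6.5 + 3) / 4 = 5.00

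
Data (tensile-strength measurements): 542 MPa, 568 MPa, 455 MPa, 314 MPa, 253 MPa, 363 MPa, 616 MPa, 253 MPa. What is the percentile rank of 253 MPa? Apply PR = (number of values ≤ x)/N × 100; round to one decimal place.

N = 8.
Strictly below 253: 0. Equal to 253: 2.
PR = 2/8 × 100 = 25.0

25.0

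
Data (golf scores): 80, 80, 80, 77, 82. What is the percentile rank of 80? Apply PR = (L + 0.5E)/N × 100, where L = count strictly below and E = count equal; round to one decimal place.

N = 5.
Strictly below 80: 1. Equal to 80: 3.
PR = (1 + 0.5·3)/5 × 100 = 50.0

50.0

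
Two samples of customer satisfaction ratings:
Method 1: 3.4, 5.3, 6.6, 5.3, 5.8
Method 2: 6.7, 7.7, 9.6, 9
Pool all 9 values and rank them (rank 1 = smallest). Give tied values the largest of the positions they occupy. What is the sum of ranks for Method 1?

Sorted (ascending): 3.4, 5.3, 5.3, 5.8, 6.6, 6.7, 7.7, 9, 9.6
The 2 values of 5.3 occupy positions 2–3 → each gets rank 3.
Method 1 values → pooled ranks: 3.4→1, 5.3→3, 6.6→5, 5.3→3, 5.8→4
Rank sum = 1 + 3 + 5 + 3 + 4 = 16

16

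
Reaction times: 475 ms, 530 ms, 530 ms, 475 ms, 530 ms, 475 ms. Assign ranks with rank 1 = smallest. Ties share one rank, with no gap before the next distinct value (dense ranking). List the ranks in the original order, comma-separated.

1, 2, 2, 1, 2, 1

Sorted (ascending): 475, 475, 475, 530, 530, 530
The 3 values of 475 share dense rank 1.
The 3 values of 530 share dense rank 2.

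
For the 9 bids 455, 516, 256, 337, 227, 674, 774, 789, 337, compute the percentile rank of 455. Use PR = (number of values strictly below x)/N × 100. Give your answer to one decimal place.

N = 9.
Strictly below 455: 4. Equal to 455: 1.
PR = 4/9 × 100 = 44.4

44.4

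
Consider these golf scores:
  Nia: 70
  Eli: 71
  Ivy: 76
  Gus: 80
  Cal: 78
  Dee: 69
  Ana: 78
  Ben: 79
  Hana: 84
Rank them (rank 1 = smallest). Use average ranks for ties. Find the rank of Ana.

Sorted (ascending): 69, 70, 71, 76, 78, 78, 79, 80, 84
The 2 values of 78 occupy positions 5–6 → average rank (5+6)/2 = 5.5.
Ana has value 78 → rank 5.5.

5.5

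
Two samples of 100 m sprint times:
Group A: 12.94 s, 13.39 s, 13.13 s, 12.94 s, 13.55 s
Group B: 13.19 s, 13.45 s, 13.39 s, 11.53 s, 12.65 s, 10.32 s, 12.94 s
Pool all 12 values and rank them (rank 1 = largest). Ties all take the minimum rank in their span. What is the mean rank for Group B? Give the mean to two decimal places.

Sorted (descending): 13.55, 13.45, 13.39, 13.39, 13.19, 13.13, 12.94, 12.94, 12.94, 12.65, 11.53, 10.32
The 2 values of 13.39 occupy positions 3–4 → each gets rank 3.
The 3 values of 12.94 occupy positions 7–9 → each gets rank 7.
Group B values → pooled ranks: 13.19→5, 13.45→2, 13.39→3, 11.53→11, 12.65→10, 10.32→12, 12.94→7
Mean rank = (5 + 2 + 3 + 11 + 10 + 12 + 7) / 7 = 7.14

7.14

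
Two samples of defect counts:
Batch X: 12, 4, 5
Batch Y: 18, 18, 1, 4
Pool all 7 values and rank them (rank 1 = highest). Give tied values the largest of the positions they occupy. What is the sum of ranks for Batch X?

Sorted (descending): 18, 18, 12, 5, 4, 4, 1
The 2 values of 18 occupy positions 1–2 → each gets rank 2.
The 2 values of 4 occupy positions 5–6 → each gets rank 6.
Batch X values → pooled ranks: 12→3, 4→6, 5→4
Rank sum = 3 + 6 + 4 = 13

13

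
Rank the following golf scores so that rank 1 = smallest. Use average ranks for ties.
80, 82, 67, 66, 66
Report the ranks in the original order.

4, 5, 3, 1.5, 1.5

Sorted (ascending): 66, 66, 67, 80, 82
The 2 values of 66 occupy positions 1–2 → average rank (1+2)/2 = 1.5.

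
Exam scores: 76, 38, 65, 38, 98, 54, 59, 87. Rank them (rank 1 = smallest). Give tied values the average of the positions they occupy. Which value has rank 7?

87

Sorted (ascending): 38, 38, 54, 59, 65, 76, 87, 98
The 2 values of 38 occupy positions 1–2 → average rank (1+2)/2 = 1.5.
Rank 7 → value 87.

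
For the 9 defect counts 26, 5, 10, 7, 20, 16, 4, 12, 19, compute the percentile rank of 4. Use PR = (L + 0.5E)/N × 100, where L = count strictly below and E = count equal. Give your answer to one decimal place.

5.6

N = 9.
Strictly below 4: 0. Equal to 4: 1.
PR = (0 + 0.5·1)/9 × 100 = 5.6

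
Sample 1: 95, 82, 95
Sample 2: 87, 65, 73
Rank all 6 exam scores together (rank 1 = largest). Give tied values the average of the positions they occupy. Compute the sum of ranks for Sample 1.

7

Sorted (descending): 95, 95, 87, 82, 73, 65
The 2 values of 95 occupy positions 1–2 → average rank (1+2)/2 = 1.5.
Sample 1 values → pooled ranks: 95→1.5, 82→4, 95→1.5
Rank sum = 1.5 + 4 + 1.5 = 7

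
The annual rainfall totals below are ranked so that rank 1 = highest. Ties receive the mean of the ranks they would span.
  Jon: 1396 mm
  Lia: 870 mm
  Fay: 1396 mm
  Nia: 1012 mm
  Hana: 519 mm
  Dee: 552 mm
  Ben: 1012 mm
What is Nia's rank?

3.5

Sorted (descending): 1396, 1396, 1012, 1012, 870, 552, 519
The 2 values of 1396 occupy positions 1–2 → average rank (1+2)/2 = 1.5.
The 2 values of 1012 occupy positions 3–4 → average rank (3+4)/2 = 3.5.
Nia has value 1012 mm → rank 3.5.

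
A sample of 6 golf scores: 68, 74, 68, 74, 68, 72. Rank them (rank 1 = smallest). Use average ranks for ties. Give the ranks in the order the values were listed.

Sorted (ascending): 68, 68, 68, 72, 74, 74
The 3 values of 68 occupy positions 1–3 → average rank 2.
The 2 values of 74 occupy positions 5–6 → average rank (5+6)/2 = 5.5.

2, 5.5, 2, 5.5, 2, 4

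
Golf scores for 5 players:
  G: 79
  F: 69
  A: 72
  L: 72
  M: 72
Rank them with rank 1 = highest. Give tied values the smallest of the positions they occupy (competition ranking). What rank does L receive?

Sorted (descending): 79, 72, 72, 72, 69
The 3 values of 72 occupy positions 2–4 → each gets rank 2.
L has value 72 → rank 2.

2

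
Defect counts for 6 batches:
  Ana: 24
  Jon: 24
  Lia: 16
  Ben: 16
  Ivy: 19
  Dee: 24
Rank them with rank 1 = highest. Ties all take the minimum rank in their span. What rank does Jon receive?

Sorted (descending): 24, 24, 24, 19, 16, 16
The 3 values of 24 occupy positions 1–3 → each gets rank 1.
The 2 values of 16 occupy positions 5–6 → each gets rank 5.
Jon has value 24 → rank 1.

1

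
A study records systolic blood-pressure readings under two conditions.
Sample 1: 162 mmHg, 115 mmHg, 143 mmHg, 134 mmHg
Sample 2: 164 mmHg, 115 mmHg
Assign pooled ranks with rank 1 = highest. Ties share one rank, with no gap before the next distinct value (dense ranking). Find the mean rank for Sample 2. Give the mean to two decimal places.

3.00

Sorted (descending): 164, 162, 143, 134, 115, 115
The 2 values of 115 share dense rank 5.
Remaining distinct values take the next consecutive integers.
Sample 2 values → pooled ranks: 164→1, 115→5
Mean rank = (1 + 5) / 2 = 3.00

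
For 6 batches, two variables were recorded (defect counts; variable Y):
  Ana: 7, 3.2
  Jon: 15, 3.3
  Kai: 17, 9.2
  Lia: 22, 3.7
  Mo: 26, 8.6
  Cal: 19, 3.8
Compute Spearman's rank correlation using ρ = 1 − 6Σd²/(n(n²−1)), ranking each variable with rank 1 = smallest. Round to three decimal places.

0.600

Ranks of variable 1: 1, 2, 3, 5, 6, 4
Ranks of variable 2: 1, 2, 6, 3, 5, 4
d = r₁ − r₂: 0, 0, -3, 2, 1, 0
d²: 0, 0, 9, 4, 1, 0; Σd² = 14
ρ = 1 − 6·14/(6·35) = 1 − 84/210 = 0.600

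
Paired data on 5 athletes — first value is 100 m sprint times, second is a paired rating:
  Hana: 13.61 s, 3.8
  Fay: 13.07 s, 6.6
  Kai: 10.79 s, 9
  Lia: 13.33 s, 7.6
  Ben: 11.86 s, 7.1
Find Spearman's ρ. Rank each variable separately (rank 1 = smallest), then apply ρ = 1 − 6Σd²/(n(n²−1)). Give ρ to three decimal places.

Ranks of variable 1: 5, 3, 1, 4, 2
Ranks of variable 2: 1, 2, 5, 4, 3
d = r₁ − r₂: 4, 1, -4, 0, -1
d²: 16, 1, 16, 0, 1; Σd² = 34
ρ = 1 − 6·34/(5·24) = 1 − 204/120 = -0.700

-0.700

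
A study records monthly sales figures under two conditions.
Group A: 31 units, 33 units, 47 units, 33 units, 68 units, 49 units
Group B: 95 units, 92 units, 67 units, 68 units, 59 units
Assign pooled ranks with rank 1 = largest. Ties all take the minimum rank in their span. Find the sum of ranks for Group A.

47

Sorted (descending): 95, 92, 68, 68, 67, 59, 49, 47, 33, 33, 31
The 2 values of 68 occupy positions 3–4 → each gets rank 3.
The 2 values of 33 occupy positions 9–10 → each gets rank 9.
Group A values → pooled ranks: 31→11, 33→9, 47→8, 33→9, 68→3, 49→7
Rank sum = 11 + 9 + 8 + 9 + 3 + 7 = 47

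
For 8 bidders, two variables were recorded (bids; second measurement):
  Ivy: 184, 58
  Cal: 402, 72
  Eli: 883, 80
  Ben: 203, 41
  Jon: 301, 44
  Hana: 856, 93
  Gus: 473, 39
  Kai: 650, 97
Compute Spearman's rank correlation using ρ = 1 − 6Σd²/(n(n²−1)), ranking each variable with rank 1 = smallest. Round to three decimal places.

0.595

Ranks of variable 1: 1, 4, 8, 2, 3, 7, 5, 6
Ranks of variable 2: 4, 5, 6, 2, 3, 7, 1, 8
d = r₁ − r₂: -3, -1, 2, 0, 0, 0, 4, -2
d²: 9, 1, 4, 0, 0, 0, 16, 4; Σd² = 34
ρ = 1 − 6·34/(8·63) = 1 − 204/504 = 0.595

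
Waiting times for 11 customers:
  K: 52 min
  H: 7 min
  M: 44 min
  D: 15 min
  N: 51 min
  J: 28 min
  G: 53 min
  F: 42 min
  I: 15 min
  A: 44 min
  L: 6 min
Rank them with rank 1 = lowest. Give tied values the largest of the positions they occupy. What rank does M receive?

Sorted (ascending): 6, 7, 15, 15, 28, 42, 44, 44, 51, 52, 53
The 2 values of 15 occupy positions 3–4 → each gets rank 4.
The 2 values of 44 occupy positions 7–8 → each gets rank 8.
M has value 44 min → rank 8.

8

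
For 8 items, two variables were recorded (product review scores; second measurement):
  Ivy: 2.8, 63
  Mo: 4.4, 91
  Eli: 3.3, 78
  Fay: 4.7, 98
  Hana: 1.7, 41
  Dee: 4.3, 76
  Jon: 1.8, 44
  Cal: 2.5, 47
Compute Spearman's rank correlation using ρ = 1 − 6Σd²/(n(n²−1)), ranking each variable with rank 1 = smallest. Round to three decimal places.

0.976

Ranks of variable 1: 4, 7, 5, 8, 1, 6, 2, 3
Ranks of variable 2: 4, 7, 6, 8, 1, 5, 2, 3
d = r₁ − r₂: 0, 0, -1, 0, 0, 1, 0, 0
d²: 0, 0, 1, 0, 0, 1, 0, 0; Σd² = 2
ρ = 1 − 6·2/(8·63) = 1 − 12/504 = 0.976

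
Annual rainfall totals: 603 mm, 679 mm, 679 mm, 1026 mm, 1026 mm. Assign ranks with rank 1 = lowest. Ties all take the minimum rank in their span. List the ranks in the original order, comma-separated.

Sorted (ascending): 603, 679, 679, 1026, 1026
The 2 values of 679 occupy positions 2–3 → each gets rank 2.
The 2 values of 1026 occupy positions 4–5 → each gets rank 4.

1, 2, 2, 4, 4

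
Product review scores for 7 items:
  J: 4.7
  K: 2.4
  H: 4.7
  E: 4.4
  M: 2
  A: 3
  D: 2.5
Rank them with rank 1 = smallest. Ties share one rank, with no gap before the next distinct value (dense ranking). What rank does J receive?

6

Sorted (ascending): 2, 2.4, 2.5, 3, 4.4, 4.7, 4.7
The 2 values of 4.7 share dense rank 6.
Remaining distinct values take the next consecutive integers.
J has value 4.7 → rank 6.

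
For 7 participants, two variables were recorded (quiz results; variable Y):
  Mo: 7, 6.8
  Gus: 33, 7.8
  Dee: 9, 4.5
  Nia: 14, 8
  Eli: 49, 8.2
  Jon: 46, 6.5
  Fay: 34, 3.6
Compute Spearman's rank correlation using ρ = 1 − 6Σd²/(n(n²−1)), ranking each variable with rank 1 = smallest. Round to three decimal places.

Ranks of variable 1: 1, 4, 2, 3, 7, 6, 5
Ranks of variable 2: 4, 5, 2, 6, 7, 3, 1
d = r₁ − r₂: -3, -1, 0, -3, 0, 3, 4
d²: 9, 1, 0, 9, 0, 9, 16; Σd² = 44
ρ = 1 − 6·44/(7·48) = 1 − 264/336 = 0.214

0.214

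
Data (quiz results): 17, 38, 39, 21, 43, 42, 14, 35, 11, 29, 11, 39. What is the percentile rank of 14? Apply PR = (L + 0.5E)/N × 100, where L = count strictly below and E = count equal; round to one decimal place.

N = 12.
Strictly below 14: 2. Equal to 14: 1.
PR = (2 + 0.5·1)/12 × 100 = 20.8

20.8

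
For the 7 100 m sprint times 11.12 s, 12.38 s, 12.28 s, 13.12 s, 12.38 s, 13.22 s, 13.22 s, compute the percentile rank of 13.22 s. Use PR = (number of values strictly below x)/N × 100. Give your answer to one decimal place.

71.4

N = 7.
Strictly below 13.22: 5. Equal to 13.22: 2.
PR = 5/7 × 100 = 71.4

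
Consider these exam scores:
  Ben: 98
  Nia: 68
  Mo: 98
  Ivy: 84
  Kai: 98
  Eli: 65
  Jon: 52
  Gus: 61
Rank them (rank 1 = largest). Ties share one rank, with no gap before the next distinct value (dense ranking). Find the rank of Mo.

Sorted (descending): 98, 98, 98, 84, 68, 65, 61, 52
The 3 values of 98 share dense rank 1.
Remaining distinct values take the next consecutive integers.
Mo has value 98 → rank 1.

1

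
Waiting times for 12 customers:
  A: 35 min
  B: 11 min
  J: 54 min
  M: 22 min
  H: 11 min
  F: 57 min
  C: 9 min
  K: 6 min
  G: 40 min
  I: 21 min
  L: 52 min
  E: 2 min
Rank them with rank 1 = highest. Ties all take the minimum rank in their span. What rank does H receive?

8

Sorted (descending): 57, 54, 52, 40, 35, 22, 21, 11, 11, 9, 6, 2
The 2 values of 11 occupy positions 8–9 → each gets rank 8.
H has value 11 min → rank 8.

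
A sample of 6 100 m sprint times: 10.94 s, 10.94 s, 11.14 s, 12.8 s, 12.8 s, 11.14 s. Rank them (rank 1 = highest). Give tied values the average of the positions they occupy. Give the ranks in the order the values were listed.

5.5, 5.5, 3.5, 1.5, 1.5, 3.5

Sorted (descending): 12.8, 12.8, 11.14, 11.14, 10.94, 10.94
The 2 values of 12.8 occupy positions 1–2 → average rank (1+2)/2 = 1.5.
The 2 values of 11.14 occupy positions 3–4 → average rank (3+4)/2 = 3.5.
The 2 values of 10.94 occupy positions 5–6 → average rank (5+6)/2 = 5.5.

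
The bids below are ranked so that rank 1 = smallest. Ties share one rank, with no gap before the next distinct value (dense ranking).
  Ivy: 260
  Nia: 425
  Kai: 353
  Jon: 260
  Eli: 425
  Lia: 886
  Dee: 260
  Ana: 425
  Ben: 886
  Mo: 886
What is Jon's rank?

1

Sorted (ascending): 260, 260, 260, 353, 425, 425, 425, 886, 886, 886
The 3 values of 260 share dense rank 1.
The 3 values of 425 share dense rank 3.
The 3 values of 886 share dense rank 4.
Remaining distinct values take the next consecutive integers.
Jon has value 260 → rank 1.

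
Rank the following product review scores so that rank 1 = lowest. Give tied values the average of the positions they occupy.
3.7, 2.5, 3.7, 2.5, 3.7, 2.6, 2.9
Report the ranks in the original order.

Sorted (ascending): 2.5, 2.5, 2.6, 2.9, 3.7, 3.7, 3.7
The 2 values of 2.5 occupy positions 1–2 → average rank (1+2)/2 = 1.5.
The 3 values of 3.7 occupy positions 5–7 → average rank 6.

6, 1.5, 6, 1.5, 6, 3, 4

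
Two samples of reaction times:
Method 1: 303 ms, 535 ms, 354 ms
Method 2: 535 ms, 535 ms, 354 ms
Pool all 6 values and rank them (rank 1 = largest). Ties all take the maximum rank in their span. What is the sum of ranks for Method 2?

11

Sorted (descending): 535, 535, 535, 354, 354, 303
The 3 values of 535 occupy positions 1–3 → each gets rank 3.
The 2 values of 354 occupy positions 4–5 → each gets rank 5.
Method 2 values → pooled ranks: 535→3, 535→3, 354→5
Rank sum = 3 + 3 + 5 = 11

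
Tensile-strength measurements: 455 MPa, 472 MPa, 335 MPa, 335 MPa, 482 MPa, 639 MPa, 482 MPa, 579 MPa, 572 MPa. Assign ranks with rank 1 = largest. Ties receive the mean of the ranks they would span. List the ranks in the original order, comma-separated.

Sorted (descending): 639, 579, 572, 482, 482, 472, 455, 335, 335
The 2 values of 482 occupy positions 4–5 → average rank (4+5)/2 = 4.5.
The 2 values of 335 occupy positions 8–9 → average rank (8+9)/2 = 8.5.

7, 6, 8.5, 8.5, 4.5, 1, 4.5, 2, 3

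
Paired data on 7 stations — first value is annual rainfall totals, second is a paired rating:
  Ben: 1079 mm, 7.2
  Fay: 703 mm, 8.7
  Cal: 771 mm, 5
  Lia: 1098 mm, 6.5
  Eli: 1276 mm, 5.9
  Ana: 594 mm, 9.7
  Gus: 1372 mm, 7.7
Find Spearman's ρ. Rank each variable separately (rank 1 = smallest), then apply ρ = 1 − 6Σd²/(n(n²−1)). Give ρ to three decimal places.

-0.429

Ranks of variable 1: 4, 2, 3, 5, 6, 1, 7
Ranks of variable 2: 4, 6, 1, 3, 2, 7, 5
d = r₁ − r₂: 0, -4, 2, 2, 4, -6, 2
d²: 0, 16, 4, 4, 16, 36, 4; Σd² = 80
ρ = 1 − 6·80/(7·48) = 1 − 480/336 = -0.429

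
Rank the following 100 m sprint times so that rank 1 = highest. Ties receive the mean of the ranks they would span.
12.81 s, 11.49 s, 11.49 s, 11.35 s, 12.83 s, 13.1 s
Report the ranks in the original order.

3, 4.5, 4.5, 6, 2, 1

Sorted (descending): 13.1, 12.83, 12.81, 11.49, 11.49, 11.35
The 2 values of 11.49 occupy positions 4–5 → average rank (4+5)/2 = 4.5.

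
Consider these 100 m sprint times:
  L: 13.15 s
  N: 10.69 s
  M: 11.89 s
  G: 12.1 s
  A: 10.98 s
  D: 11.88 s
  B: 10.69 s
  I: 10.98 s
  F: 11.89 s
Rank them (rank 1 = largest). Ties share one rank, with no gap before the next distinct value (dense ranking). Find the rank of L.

Sorted (descending): 13.15, 12.1, 11.89, 11.89, 11.88, 10.98, 10.98, 10.69, 10.69
The 2 values of 11.89 share dense rank 3.
The 2 values of 10.98 share dense rank 5.
The 2 values of 10.69 share dense rank 6.
Remaining distinct values take the next consecutive integers.
L has value 13.15 s → rank 1.

1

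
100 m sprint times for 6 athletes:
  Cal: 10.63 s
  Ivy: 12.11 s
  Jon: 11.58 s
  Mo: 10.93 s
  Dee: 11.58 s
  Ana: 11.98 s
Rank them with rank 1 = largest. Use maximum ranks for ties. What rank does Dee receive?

4

Sorted (descending): 12.11, 11.98, 11.58, 11.58, 10.93, 10.63
The 2 values of 11.58 occupy positions 3–4 → each gets rank 4.
Dee has value 11.58 s → rank 4.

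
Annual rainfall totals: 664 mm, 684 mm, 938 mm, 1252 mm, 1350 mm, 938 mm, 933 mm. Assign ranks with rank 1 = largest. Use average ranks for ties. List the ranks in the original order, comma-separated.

Sorted (descending): 1350, 1252, 938, 938, 933, 684, 664
The 2 values of 938 occupy positions 3–4 → average rank (3+4)/2 = 3.5.

7, 6, 3.5, 2, 1, 3.5, 5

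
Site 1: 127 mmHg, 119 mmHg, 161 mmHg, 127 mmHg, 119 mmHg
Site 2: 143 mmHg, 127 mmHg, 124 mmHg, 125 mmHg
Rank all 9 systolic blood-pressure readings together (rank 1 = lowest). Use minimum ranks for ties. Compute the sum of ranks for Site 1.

Sorted (ascending): 119, 119, 124, 125, 127, 127, 127, 143, 161
The 2 values of 119 occupy positions 1–2 → each gets rank 1.
The 3 values of 127 occupy positions 5–7 → each gets rank 5.
Site 1 values → pooled ranks: 127→5, 119→1, 161→9, 127→5, 119→1
Rank sum = 5 + 1 + 9 + 5 + 1 = 21

21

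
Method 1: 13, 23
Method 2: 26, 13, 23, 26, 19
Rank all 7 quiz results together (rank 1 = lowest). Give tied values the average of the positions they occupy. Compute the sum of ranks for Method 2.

22

Sorted (ascending): 13, 13, 19, 23, 23, 26, 26
The 2 values of 13 occupy positions 1–2 → average rank (1+2)/2 = 1.5.
The 2 values of 23 occupy positions 4–5 → average rank (4+5)/2 = 4.5.
The 2 values of 26 occupy positions 6–7 → average rank (6+7)/2 = 6.5.
Method 2 values → pooled ranks: 26→6.5, 13→1.5, 23→4.5, 26→6.5, 19→3
Rank sum = 6.5 + 1.5 + 4.5 + 6.5 + 3 = 22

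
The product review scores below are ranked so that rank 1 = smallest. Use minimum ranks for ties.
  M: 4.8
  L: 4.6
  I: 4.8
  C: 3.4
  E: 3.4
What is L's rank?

3

Sorted (ascending): 3.4, 3.4, 4.6, 4.8, 4.8
The 2 values of 3.4 occupy positions 1–2 → each gets rank 1.
The 2 values of 4.8 occupy positions 4–5 → each gets rank 4.
L has value 4.6 → rank 3.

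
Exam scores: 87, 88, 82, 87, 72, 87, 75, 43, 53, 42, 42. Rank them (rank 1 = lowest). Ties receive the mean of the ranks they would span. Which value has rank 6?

75

Sorted (ascending): 42, 42, 43, 53, 72, 75, 82, 87, 87, 87, 88
The 2 values of 42 occupy positions 1–2 → average rank (1+2)/2 = 1.5.
The 3 values of 87 occupy positions 8–10 → average rank 9.
Rank 6 → value 75.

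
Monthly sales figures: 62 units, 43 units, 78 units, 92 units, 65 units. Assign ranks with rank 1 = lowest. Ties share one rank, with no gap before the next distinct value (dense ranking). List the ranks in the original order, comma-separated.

2, 1, 4, 5, 3

Sorted (ascending): 43, 62, 65, 78, 92
No ties — each value takes its position as its rank.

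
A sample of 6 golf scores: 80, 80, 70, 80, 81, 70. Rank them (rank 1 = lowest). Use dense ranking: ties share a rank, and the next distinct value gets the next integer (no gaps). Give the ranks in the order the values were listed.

2, 2, 1, 2, 3, 1

Sorted (ascending): 70, 70, 80, 80, 80, 81
The 2 values of 70 share dense rank 1.
The 3 values of 80 share dense rank 2.
Remaining distinct values take the next consecutive integers.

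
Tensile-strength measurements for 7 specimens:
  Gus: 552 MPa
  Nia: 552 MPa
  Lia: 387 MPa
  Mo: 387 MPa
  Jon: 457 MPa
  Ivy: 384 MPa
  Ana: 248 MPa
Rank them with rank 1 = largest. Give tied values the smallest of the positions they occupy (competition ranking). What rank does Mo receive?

4

Sorted (descending): 552, 552, 457, 387, 387, 384, 248
The 2 values of 552 occupy positions 1–2 → each gets rank 1.
The 2 values of 387 occupy positions 4–5 → each gets rank 4.
Mo has value 387 MPa → rank 4.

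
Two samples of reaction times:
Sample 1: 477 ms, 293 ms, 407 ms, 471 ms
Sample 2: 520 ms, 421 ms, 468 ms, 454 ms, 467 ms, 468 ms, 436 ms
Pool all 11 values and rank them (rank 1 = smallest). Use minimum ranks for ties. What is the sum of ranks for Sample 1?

Sorted (ascending): 293, 407, 421, 436, 454, 467, 468, 468, 471, 477, 520
The 2 values of 468 occupy positions 7–8 → each gets rank 7.
Sample 1 values → pooled ranks: 477→10, 293→1, 407→2, 471→9
Rank sum = 10 + 1 + 2 + 9 = 22

22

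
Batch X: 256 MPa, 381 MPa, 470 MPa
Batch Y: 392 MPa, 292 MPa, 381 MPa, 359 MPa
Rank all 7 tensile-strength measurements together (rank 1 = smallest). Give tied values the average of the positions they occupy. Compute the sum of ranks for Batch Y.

15.5

Sorted (ascending): 256, 292, 359, 381, 381, 392, 470
The 2 values of 381 occupy positions 4–5 → average rank (4+5)/2 = 4.5.
Batch Y values → pooled ranks: 392→6, 292→2, 381→4.5, 359→3
Rank sum = 6 + 2 + 4.5 + 3 = 15.5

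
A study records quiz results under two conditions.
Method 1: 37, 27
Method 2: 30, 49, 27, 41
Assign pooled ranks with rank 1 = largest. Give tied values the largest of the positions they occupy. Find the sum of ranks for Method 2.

Sorted (descending): 49, 41, 37, 30, 27, 27
The 2 values of 27 occupy positions 5–6 → each gets rank 6.
Method 2 values → pooled ranks: 30→4, 49→1, 27→6, 41→2
Rank sum = 4 + 1 + 6 + 2 = 13

13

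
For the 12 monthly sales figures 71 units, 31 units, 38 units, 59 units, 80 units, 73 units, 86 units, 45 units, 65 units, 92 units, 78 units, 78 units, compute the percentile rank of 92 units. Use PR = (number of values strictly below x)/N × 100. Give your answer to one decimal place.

91.7

N = 12.
Strictly below 92: 11. Equal to 92: 1.
PR = 11/12 × 100 = 91.7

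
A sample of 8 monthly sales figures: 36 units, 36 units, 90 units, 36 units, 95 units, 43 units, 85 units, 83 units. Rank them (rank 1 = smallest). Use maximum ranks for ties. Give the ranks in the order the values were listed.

3, 3, 7, 3, 8, 4, 6, 5

Sorted (ascending): 36, 36, 36, 43, 83, 85, 90, 95
The 3 values of 36 occupy positions 1–3 → each gets rank 3.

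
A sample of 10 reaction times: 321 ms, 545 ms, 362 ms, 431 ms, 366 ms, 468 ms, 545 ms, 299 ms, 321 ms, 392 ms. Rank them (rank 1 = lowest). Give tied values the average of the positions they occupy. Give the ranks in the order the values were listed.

2.5, 9.5, 4, 7, 5, 8, 9.5, 1, 2.5, 6

Sorted (ascending): 299, 321, 321, 362, 366, 392, 431, 468, 545, 545
The 2 values of 321 occupy positions 2–3 → average rank (2+3)/2 = 2.5.
The 2 values of 545 occupy positions 9–10 → average rank (9+10)/2 = 9.5.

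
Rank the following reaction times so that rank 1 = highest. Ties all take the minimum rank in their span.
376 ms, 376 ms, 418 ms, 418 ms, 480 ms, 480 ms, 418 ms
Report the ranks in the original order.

Sorted (descending): 480, 480, 418, 418, 418, 376, 376
The 2 values of 480 occupy positions 1–2 → each gets rank 1.
The 3 values of 418 occupy positions 3–5 → each gets rank 3.
The 2 values of 376 occupy positions 6–7 → each gets rank 6.

6, 6, 3, 3, 1, 1, 3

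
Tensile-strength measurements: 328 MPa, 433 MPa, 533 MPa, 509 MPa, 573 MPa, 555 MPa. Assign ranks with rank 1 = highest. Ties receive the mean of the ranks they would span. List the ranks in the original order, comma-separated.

6, 5, 3, 4, 1, 2

Sorted (descending): 573, 555, 533, 509, 433, 328
No ties — each value takes its position as its rank.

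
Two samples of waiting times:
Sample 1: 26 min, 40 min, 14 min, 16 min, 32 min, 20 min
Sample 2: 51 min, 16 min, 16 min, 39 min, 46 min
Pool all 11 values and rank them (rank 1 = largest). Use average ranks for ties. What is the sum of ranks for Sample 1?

Sorted (descending): 51, 46, 40, 39, 32, 26, 20, 16, 16, 16, 14
The 3 values of 16 occupy positions 8–10 → average rank 9.
Sample 1 values → pooled ranks: 26→6, 40→3, 14→11, 16→9, 32→5, 20→7
Rank sum = 6 + 3 + 11 + 9 + 5 + 7 = 41

41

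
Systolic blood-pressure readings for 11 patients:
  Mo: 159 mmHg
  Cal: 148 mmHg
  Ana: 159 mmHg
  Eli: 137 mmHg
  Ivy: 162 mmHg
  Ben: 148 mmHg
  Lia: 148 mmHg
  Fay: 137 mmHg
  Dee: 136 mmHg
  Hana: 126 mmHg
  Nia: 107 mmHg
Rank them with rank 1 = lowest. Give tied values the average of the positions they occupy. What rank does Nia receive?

Sorted (ascending): 107, 126, 136, 137, 137, 148, 148, 148, 159, 159, 162
The 2 values of 137 occupy positions 4–5 → average rank (4+5)/2 = 4.5.
The 3 values of 148 occupy positions 6–8 → average rank 7.
The 2 values of 159 occupy positions 9–10 → average rank (9+10)/2 = 9.5.
Nia has value 107 mmHg → rank 1.

1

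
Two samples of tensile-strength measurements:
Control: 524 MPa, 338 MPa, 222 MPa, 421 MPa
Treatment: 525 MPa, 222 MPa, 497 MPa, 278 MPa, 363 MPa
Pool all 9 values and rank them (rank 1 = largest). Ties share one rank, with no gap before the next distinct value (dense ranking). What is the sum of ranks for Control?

20

Sorted (descending): 525, 524, 497, 421, 363, 338, 278, 222, 222
The 2 values of 222 share dense rank 8.
Remaining distinct values take the next consecutive integers.
Control values → pooled ranks: 524→2, 338→6, 222→8, 421→4
Rank sum = 2 + 6 + 8 + 4 = 20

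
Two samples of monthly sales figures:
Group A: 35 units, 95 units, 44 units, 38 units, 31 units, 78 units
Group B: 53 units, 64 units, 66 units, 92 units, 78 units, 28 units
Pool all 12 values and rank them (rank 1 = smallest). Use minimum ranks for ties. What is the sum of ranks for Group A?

35

Sorted (ascending): 28, 31, 35, 38, 44, 53, 64, 66, 78, 78, 92, 95
The 2 values of 78 occupy positions 9–10 → each gets rank 9.
Group A values → pooled ranks: 35→3, 95→12, 44→5, 38→4, 31→2, 78→9
Rank sum = 3 + 12 + 5 + 4 + 2 + 9 = 35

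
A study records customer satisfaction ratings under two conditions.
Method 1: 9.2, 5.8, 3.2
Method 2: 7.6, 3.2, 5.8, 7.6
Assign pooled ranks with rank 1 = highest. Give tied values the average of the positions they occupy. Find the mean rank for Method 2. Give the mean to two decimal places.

4.00

Sorted (descending): 9.2, 7.6, 7.6, 5.8, 5.8, 3.2, 3.2
The 2 values of 7.6 occupy positions 2–3 → average rank (2+3)/2 = 2.5.
The 2 values of 5.8 occupy positions 4–5 → average rank (4+5)/2 = 4.5.
The 2 values of 3.2 occupy positions 6–7 → average rank (6+7)/2 = 6.5.
Method 2 values → pooled ranks: 7.6→2.5, 3.2→6.5, 5.8→4.5, 7.6→2.5
Mean rank = (2.5 + 6.5 + 4.5 + 2.5) / 4 = 4.00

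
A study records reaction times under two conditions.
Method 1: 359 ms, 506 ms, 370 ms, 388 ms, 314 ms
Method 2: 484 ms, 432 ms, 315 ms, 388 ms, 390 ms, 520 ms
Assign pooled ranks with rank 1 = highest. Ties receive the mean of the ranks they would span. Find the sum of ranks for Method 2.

29.5

Sorted (descending): 520, 506, 484, 432, 390, 388, 388, 370, 359, 315, 314
The 2 values of 388 occupy positions 6–7 → average rank (6+7)/2 = 6.5.
Method 2 values → pooled ranks: 484→3, 432→4, 315→10, 388→6.5, 390→5, 520→1
Rank sum = 3 + 4 + 10 + 6.5 + 5 + 1 = 29.5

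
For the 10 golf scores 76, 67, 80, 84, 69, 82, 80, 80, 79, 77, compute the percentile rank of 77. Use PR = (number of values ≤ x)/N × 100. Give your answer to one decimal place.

40.0

N = 10.
Strictly below 77: 3. Equal to 77: 1.
PR = 4/10 × 100 = 40.0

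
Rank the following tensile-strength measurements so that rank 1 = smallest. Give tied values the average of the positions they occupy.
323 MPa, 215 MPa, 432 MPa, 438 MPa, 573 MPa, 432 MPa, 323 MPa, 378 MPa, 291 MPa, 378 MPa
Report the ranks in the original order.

3.5, 1, 7.5, 9, 10, 7.5, 3.5, 5.5, 2, 5.5

Sorted (ascending): 215, 291, 323, 323, 378, 378, 432, 432, 438, 573
The 2 values of 323 occupy positions 3–4 → average rank (3+4)/2 = 3.5.
The 2 values of 378 occupy positions 5–6 → average rank (5+6)/2 = 5.5.
The 2 values of 432 occupy positions 7–8 → average rank (7+8)/2 = 7.5.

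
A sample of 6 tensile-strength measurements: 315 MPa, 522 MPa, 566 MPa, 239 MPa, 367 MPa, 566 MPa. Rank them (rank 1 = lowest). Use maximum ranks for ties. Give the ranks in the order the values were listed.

2, 4, 6, 1, 3, 6

Sorted (ascending): 239, 315, 367, 522, 566, 566
The 2 values of 566 occupy positions 5–6 → each gets rank 6.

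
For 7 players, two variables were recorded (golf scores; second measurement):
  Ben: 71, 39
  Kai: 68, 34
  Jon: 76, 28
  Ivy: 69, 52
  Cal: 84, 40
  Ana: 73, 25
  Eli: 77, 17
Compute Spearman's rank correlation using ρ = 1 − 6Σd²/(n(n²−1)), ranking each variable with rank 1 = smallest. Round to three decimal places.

Ranks of variable 1: 3, 1, 5, 2, 7, 4, 6
Ranks of variable 2: 5, 4, 3, 7, 6, 2, 1
d = r₁ − r₂: -2, -3, 2, -5, 1, 2, 5
d²: 4, 9, 4, 25, 1, 4, 25; Σd² = 72
ρ = 1 − 6·72/(7·48) = 1 − 432/336 = -0.286

-0.286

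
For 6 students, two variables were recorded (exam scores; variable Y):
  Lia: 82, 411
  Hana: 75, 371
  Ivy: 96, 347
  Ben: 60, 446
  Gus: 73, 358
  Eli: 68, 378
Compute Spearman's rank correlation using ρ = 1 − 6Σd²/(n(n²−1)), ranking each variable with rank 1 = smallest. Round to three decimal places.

-0.600

Ranks of variable 1: 5, 4, 6, 1, 3, 2
Ranks of variable 2: 5, 3, 1, 6, 2, 4
d = r₁ − r₂: 0, 1, 5, -5, 1, -2
d²: 0, 1, 25, 25, 1, 4; Σd² = 56
ρ = 1 − 6·56/(6·35) = 1 − 336/210 = -0.600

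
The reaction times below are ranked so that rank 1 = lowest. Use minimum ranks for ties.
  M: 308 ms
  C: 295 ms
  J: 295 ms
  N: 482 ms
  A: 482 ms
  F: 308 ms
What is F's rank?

3

Sorted (ascending): 295, 295, 308, 308, 482, 482
The 2 values of 295 occupy positions 1–2 → each gets rank 1.
The 2 values of 308 occupy positions 3–4 → each gets rank 3.
The 2 values of 482 occupy positions 5–6 → each gets rank 5.
F has value 308 ms → rank 3.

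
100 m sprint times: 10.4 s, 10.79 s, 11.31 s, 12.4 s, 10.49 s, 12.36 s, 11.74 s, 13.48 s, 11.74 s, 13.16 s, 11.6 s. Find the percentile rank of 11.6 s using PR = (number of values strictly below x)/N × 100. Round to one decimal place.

N = 11.
Strictly below 11.6: 4. Equal to 11.6: 1.
PR = 4/11 × 100 = 36.4

36.4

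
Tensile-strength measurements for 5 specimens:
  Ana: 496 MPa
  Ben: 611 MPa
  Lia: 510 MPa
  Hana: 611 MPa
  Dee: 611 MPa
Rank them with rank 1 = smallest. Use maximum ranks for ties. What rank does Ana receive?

1

Sorted (ascending): 496, 510, 611, 611, 611
The 3 values of 611 occupy positions 3–5 → each gets rank 5.
Ana has value 496 MPa → rank 1.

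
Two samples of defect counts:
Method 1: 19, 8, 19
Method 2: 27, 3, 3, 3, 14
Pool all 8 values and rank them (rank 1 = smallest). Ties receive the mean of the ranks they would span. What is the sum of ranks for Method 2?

19

Sorted (ascending): 3, 3, 3, 8, 14, 19, 19, 27
The 3 values of 3 occupy positions 1–3 → average rank 2.
The 2 values of 19 occupy positions 6–7 → average rank (6+7)/2 = 6.5.
Method 2 values → pooled ranks: 27→8, 3→2, 3→2, 3→2, 14→5
Rank sum = 8 + 2 + 2 + 2 + 5 = 19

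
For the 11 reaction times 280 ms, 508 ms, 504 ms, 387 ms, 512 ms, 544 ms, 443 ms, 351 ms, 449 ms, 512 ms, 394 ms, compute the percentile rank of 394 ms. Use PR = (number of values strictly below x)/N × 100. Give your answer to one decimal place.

N = 11.
Strictly below 394: 3. Equal to 394: 1.
PR = 3/11 × 100 = 27.3

27.3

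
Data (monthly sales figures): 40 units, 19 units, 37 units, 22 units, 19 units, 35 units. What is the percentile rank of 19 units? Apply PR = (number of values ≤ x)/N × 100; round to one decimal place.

N = 6.
Strictly below 19: 0. Equal to 19: 2.
PR = 2/6 × 100 = 33.3

33.3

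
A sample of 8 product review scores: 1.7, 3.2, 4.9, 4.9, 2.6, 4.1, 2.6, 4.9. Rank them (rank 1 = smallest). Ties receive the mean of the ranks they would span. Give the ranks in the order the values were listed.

1, 4, 7, 7, 2.5, 5, 2.5, 7

Sorted (ascending): 1.7, 2.6, 2.6, 3.2, 4.1, 4.9, 4.9, 4.9
The 2 values of 2.6 occupy positions 2–3 → average rank (2+3)/2 = 2.5.
The 3 values of 4.9 occupy positions 6–8 → average rank 7.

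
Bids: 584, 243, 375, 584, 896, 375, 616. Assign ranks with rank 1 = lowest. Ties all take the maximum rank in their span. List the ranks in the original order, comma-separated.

5, 1, 3, 5, 7, 3, 6

Sorted (ascending): 243, 375, 375, 584, 584, 616, 896
The 2 values of 375 occupy positions 2–3 → each gets rank 3.
The 2 values of 584 occupy positions 4–5 → each gets rank 5.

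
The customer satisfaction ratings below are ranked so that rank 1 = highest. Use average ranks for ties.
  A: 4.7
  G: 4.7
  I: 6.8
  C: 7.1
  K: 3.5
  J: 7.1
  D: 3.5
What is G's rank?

Sorted (descending): 7.1, 7.1, 6.8, 4.7, 4.7, 3.5, 3.5
The 2 values of 7.1 occupy positions 1–2 → average rank (1+2)/2 = 1.5.
The 2 values of 4.7 occupy positions 4–5 → average rank (4+5)/2 = 4.5.
The 2 values of 3.5 occupy positions 6–7 → average rank (6+7)/2 = 6.5.
G has value 4.7 → rank 4.5.

4.5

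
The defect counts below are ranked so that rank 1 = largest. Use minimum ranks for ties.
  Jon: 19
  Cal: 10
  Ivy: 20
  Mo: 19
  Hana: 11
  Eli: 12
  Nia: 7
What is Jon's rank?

2

Sorted (descending): 20, 19, 19, 12, 11, 10, 7
The 2 values of 19 occupy positions 2–3 → each gets rank 2.
Jon has value 19 → rank 2.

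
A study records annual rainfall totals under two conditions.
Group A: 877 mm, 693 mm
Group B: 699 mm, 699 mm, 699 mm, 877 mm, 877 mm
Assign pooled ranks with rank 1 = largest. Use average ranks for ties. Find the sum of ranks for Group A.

Sorted (descending): 877, 877, 877, 699, 699, 699, 693
The 3 values of 877 occupy positions 1–3 → average rank 2.
The 3 values of 699 occupy positions 4–6 → average rank 5.
Group A values → pooled ranks: 877→2, 693→7
Rank sum = 2 + 7 = 9

9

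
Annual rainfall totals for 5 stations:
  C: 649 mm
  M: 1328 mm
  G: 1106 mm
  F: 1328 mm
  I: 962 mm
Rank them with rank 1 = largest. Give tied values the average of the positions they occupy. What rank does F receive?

1.5

Sorted (descending): 1328, 1328, 1106, 962, 649
The 2 values of 1328 occupy positions 1–2 → average rank (1+2)/2 = 1.5.
F has value 1328 mm → rank 1.5.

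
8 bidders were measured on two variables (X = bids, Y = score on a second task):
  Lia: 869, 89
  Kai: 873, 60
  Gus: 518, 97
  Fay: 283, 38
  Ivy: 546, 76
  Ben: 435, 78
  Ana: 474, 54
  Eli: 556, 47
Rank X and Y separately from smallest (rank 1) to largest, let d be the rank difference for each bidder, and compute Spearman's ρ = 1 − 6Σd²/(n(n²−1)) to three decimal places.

0.238

Ranks of variable 1: 7, 8, 4, 1, 5, 2, 3, 6
Ranks of variable 2: 7, 4, 8, 1, 5, 6, 3, 2
d = r₁ − r₂: 0, 4, -4, 0, 0, -4, 0, 4
d²: 0, 16, 16, 0, 0, 16, 0, 16; Σd² = 64
ρ = 1 − 6·64/(8·63) = 1 − 384/504 = 0.238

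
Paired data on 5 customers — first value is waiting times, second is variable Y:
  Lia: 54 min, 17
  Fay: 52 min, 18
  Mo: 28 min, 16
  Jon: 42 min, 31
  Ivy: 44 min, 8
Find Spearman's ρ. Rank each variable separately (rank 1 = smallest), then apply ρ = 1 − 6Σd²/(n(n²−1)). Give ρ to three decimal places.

Ranks of variable 1: 5, 4, 1, 2, 3
Ranks of variable 2: 3, 4, 2, 5, 1
d = r₁ − r₂: 2, 0, -1, -3, 2
d²: 4, 0, 1, 9, 4; Σd² = 18
ρ = 1 − 6·18/(5·24) = 1 − 108/120 = 0.100

0.100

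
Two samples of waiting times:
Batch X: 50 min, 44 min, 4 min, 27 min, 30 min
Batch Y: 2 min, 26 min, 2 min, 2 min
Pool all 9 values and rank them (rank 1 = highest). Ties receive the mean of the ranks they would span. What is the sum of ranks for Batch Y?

Sorted (descending): 50, 44, 30, 27, 26, 4, 2, 2, 2
The 3 values of 2 occupy positions 7–9 → average rank 8.
Batch Y values → pooled ranks: 2→8, 26→5, 2→8, 2→8
Rank sum = 8 + 5 + 8 + 8 = 29

29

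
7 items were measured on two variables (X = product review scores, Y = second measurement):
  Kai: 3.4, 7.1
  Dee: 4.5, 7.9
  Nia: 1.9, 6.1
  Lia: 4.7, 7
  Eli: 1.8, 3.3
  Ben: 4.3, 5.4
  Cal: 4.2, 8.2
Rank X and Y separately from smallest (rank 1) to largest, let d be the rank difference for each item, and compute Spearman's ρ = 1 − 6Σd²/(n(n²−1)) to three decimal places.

0.429

Ranks of variable 1: 3, 6, 2, 7, 1, 5, 4
Ranks of variable 2: 5, 6, 3, 4, 1, 2, 7
d = r₁ − r₂: -2, 0, -1, 3, 0, 3, -3
d²: 4, 0, 1, 9, 0, 9, 9; Σd² = 32
ρ = 1 − 6·32/(7·48) = 1 − 192/336 = 0.429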